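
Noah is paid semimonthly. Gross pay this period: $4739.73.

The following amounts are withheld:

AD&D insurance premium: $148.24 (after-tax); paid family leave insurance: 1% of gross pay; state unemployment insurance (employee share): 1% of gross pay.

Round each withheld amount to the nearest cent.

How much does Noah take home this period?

Paid family leave insurance: $4739.73 × 0.01 = $47.40
State unemployment insurance (employee share): $4739.73 × 0.01 = $47.40
AD&D insurance premium: $148.24
Total deductions = $47.40 + $47.40 + $148.24 = $243.04
Net pay = $4739.73 − $243.04 = $4496.69

$4496.69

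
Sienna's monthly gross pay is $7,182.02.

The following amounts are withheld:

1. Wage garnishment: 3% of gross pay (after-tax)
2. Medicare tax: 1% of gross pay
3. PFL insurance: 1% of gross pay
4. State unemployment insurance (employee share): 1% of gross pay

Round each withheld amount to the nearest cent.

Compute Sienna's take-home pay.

$6,751.10

State unemployment insurance (employee share): $7,182.02 × 0.01 = $71.82
Medicare tax: $7,182.02 × 0.01 = $71.82
PFL insurance: $7,182.02 × 0.01 = $71.82
Wage garnishment: $7,182.02 × 0.03 = $215.46
Total deductions = $71.82 + $71.82 + $71.82 + $215.46 = $430.92
Net pay = $7,182.02 − $430.92 = $6,751.10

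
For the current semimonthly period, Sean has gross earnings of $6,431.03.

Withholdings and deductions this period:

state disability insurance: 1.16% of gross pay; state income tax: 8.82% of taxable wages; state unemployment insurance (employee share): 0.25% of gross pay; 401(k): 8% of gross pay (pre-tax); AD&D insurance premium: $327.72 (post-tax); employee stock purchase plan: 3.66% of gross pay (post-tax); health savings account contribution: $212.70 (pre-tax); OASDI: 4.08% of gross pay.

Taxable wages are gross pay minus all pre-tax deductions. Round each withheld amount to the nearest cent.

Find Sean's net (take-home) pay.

$4,284.60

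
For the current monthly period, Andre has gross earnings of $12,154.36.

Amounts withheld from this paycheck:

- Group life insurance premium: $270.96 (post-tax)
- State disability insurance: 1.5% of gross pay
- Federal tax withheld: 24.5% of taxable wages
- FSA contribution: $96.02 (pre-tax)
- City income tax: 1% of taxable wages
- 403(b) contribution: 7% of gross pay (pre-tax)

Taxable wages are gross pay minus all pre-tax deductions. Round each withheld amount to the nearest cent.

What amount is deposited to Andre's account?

$7,896.33

403(b) contribution: $12,154.36 × 0.07 = $850.81
FSA contribution: $96.02
Pre-tax total = $850.81 + $96.02 = $946.83
Taxable wages = $12,154.36 − $946.83 = $11,207.53
Federal tax withheld: $11,207.53 × 0.245 = $2,745.84
City income tax: $11,207.53 × 0.01 = $112.08
State disability insurance: $12,154.36 × 0.015 = $182.32
Group life insurance premium: $270.96
Total deductions = $850.81 + $96.02 + $2,745.84 + $112.08 + $182.32 + $270.96 = $4,258.03
Net pay = $12,154.36 − $4,258.03 = $7,896.33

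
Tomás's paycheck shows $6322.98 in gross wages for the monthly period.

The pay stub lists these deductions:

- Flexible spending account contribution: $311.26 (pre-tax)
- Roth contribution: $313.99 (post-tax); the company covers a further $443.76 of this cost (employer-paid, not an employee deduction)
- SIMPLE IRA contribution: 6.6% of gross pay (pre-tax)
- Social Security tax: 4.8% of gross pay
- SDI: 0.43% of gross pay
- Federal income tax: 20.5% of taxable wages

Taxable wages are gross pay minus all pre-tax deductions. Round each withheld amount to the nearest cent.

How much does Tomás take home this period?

$3802.87

Flexible spending account contribution: $311.26
SIMPLE IRA contribution: $6322.98 × 0.066 = $417.32
Pre-tax total = $311.26 + $417.32 = $728.58
Taxable wages = $6322.98 − $728.58 = $5594.40
Federal income tax: $5594.40 × 0.205 = $1146.85
Social Security tax: $6322.98 × 0.048 = $303.50
SDI: $6322.98 × 0.0043 = $27.19
Roth contribution: $313.99
(Employer's $443.76 toward Roth contribution is not withheld from the employee.)
Total deductions = $311.26 + $417.32 + $1146.85 + $303.50 + $27.19 + $313.99 = $2520.11
Net pay = $6322.98 − $2520.11 = $3802.87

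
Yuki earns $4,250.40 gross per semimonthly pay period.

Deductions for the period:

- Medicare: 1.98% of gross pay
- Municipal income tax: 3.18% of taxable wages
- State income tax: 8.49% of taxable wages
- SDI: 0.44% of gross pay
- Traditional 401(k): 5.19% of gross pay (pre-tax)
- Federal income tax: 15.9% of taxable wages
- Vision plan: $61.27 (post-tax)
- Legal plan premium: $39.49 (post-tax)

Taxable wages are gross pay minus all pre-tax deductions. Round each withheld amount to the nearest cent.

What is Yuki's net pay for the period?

Traditional 401(k): $4,250.40 × 0.0519 = $220.60
Taxable wages = $4,250.40 − $220.60 = $4,029.80
State income tax: $4,029.80 × 0.0849 = $342.13
Municipal income tax: $4,029.80 × 0.0318 = $128.15
Federal income tax: $4,029.80 × 0.159 = $640.74
Medicare: $4,250.40 × 0.0198 = $84.16
SDI: $4,250.40 × 0.0044 = $18.70
Vision plan: $61.27
Legal plan premium: $39.49
Total deductions = $220.60 + $342.13 + $128.15 + $640.74 + $84.16 + $18.70 + $61.27 + $39.49 = $1,535.24
Net pay = $4,250.40 − $1,535.24 = $2,715.16

$2,715.16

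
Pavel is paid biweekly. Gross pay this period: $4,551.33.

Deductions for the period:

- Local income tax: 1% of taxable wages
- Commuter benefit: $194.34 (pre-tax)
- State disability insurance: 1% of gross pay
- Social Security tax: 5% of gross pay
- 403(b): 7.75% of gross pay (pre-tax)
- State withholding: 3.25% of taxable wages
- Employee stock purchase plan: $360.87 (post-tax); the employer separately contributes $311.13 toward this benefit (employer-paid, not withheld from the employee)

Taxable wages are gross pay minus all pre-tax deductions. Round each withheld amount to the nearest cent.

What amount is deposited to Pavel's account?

Commuter benefit: $194.34
403(b): $4,551.33 × 0.0775 = $352.73
Pre-tax total = $194.34 + $352.73 = $547.07
Taxable wages = $4,551.33 − $547.07 = $4,004.26
State withholding: $4,004.26 × 0.0325 = $130.14
Local income tax: $4,004.26 × 0.01 = $40.04
Social Security tax: $4,551.33 × 0.05 = $227.57
State disability insurance: $4,551.33 × 0.01 = $45.51
Employee stock purchase plan: $360.87
(Employer's $311.13 toward employee stock purchase plan is not withheld from the employee.)
Total deductions = $194.34 + $352.73 + $130.14 + $40.04 + $227.57 + $45.51 + $360.87 = $1,351.20
Net pay = $4,551.33 − $1,351.20 = $3,200.13

$3,200.13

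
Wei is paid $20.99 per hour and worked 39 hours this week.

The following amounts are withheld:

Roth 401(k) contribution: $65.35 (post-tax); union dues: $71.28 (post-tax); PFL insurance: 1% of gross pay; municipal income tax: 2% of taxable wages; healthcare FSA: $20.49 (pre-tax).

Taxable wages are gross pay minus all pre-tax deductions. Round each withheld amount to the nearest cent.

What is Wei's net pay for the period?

$637.34

Gross pay: 39 × $20.99 = $818.61
Healthcare FSA: $20.49
Taxable wages = $818.61 − $20.49 = $798.12
Municipal income tax: $798.12 × 0.02 = $15.96
PFL insurance: $818.61 × 0.01 = $8.19
Roth 401(k) contribution: $65.35
Union dues: $71.28
Total deductions = $20.49 + $15.96 + $8.19 + $65.35 + $71.28 = $181.27
Net pay = $818.61 − $181.27 = $637.34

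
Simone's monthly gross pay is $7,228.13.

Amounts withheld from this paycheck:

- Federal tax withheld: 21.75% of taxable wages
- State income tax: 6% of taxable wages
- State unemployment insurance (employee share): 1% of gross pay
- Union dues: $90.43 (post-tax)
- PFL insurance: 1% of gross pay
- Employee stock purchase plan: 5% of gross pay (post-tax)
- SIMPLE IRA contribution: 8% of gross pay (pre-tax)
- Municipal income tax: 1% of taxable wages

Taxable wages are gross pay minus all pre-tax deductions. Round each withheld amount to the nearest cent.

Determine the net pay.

SIMPLE IRA contribution: $7,228.13 × 0.08 = $578.25
Taxable wages = $7,228.13 − $578.25 = $6,649.88
Federal tax withheld: $6,649.88 × 0.2175 = $1,446.35
State income tax: $6,649.88 × 0.06 = $398.99
Municipal income tax: $6,649.88 × 0.01 = $66.50
State unemployment insurance (employee share): $7,228.13 × 0.01 = $72.28
PFL insurance: $7,228.13 × 0.01 = $72.28
Union dues: $90.43
Employee stock purchase plan: $7,228.13 × 0.05 = $361.41
Total deductions = $578.25 + $1,446.35 + $398.99 + $66.50 + $72.28 + $72.28 + $90.43 + $361.41 = $3,086.49
Net pay = $7,228.13 − $3,086.49 = $4,141.64

$4,141.64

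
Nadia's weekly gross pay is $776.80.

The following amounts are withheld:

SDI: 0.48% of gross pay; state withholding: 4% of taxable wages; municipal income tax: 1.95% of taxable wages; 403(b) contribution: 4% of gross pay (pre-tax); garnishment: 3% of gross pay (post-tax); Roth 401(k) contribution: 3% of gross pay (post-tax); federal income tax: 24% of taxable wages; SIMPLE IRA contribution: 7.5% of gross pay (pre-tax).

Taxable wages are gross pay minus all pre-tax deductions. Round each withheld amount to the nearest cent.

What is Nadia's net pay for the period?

SIMPLE IRA contribution: $776.80 × 0.075 = $58.26
403(b) contribution: $776.80 × 0.04 = $31.07
Pre-tax total = $58.26 + $31.07 = $89.33
Taxable wages = $776.80 − $89.33 = $687.47
Federal income tax: $687.47 × 0.24 = $164.99
State withholding: $687.47 × 0.04 = $27.50
Municipal income tax: $687.47 × 0.0195 = $13.41
SDI: $776.80 × 0.0048 = $3.73
Roth 401(k) contribution: $776.80 × 0.03 = $23.30
Garnishment: $776.80 × 0.03 = $23.30
Total deductions = $58.26 + $31.07 + $164.99 + $27.50 + $13.41 + $3.73 + $23.30 + $23.30 = $345.56
Net pay = $776.80 − $345.56 = $431.24

$431.24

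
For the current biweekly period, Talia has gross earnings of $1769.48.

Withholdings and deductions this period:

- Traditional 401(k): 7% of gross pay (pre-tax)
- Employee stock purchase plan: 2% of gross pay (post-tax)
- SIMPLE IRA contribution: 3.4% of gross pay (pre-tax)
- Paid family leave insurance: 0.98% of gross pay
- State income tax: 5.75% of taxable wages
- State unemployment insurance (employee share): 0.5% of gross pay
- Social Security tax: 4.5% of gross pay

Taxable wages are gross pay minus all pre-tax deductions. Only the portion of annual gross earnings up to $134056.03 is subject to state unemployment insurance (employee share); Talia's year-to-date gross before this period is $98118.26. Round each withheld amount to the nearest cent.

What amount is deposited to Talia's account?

SIMPLE IRA contribution: $1769.48 × 0.034 = $60.16
Traditional 401(k): $1769.48 × 0.07 = $123.86
Pre-tax total = $60.16 + $123.86 = $184.02
Taxable wages = $1769.48 − $184.02 = $1585.46
State income tax: $1585.46 × 0.0575 = $91.16
Social Security tax: $1769.48 × 0.045 = $79.63
State unemployment insurance (employee share): cap not yet reached, full $1769.48 is subject → $1769.48 × 0.005 = $8.85
Paid family leave insurance: $1769.48 × 0.0098 = $17.34
Employee stock purchase plan: $1769.48 × 0.02 = $35.39
Total deductions = $60.16 + $123.86 + $91.16 + $79.63 + $8.85 + $17.34 + $35.39 = $416.39
Net pay = $1769.48 − $416.39 = $1353.09

$1353.09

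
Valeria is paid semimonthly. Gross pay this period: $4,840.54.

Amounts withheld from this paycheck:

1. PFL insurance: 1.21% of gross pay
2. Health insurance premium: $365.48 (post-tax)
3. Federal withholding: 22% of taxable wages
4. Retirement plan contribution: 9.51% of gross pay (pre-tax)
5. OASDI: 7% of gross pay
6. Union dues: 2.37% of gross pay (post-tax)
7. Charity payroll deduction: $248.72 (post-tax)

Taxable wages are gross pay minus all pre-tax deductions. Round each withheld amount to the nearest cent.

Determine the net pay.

Retirement plan contribution: $4,840.54 × 0.0951 = $460.34
Taxable wages = $4,840.54 − $460.34 = $4,380.20
Federal withholding: $4,380.20 × 0.22 = $963.64
PFL insurance: $4,840.54 × 0.0121 = $58.57
OASDI: $4,840.54 × 0.07 = $338.84
Charity payroll deduction: $248.72
Union dues: $4,840.54 × 0.0237 = $114.72
Health insurance premium: $365.48
Total deductions = $460.34 + $963.64 + $58.57 + $338.84 + $248.72 + $114.72 + $365.48 = $2,550.31
Net pay = $4,840.54 − $2,550.31 = $2,290.23

$2,290.23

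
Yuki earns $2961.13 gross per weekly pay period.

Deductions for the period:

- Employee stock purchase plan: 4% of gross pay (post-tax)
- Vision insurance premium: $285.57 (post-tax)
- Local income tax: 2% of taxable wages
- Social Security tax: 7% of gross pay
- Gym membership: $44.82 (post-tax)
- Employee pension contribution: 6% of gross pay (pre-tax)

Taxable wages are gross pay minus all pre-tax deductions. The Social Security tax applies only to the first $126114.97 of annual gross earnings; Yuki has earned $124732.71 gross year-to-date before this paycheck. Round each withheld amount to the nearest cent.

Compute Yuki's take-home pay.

Employee pension contribution: $2961.13 × 0.06 = $177.67
Taxable wages = $2961.13 − $177.67 = $2783.46
Local income tax: $2783.46 × 0.02 = $55.67
Social Security tax: only $126114.97 − $124732.71 = $1382.26 of this check is subject → $1382.26 × 0.07 = $96.76
Employee stock purchase plan: $2961.13 × 0.04 = $118.45
Vision insurance premium: $285.57
Gym membership: $44.82
Total deductions = $177.67 + $55.67 + $96.76 + $118.45 + $285.57 + $44.82 = $778.94
Net pay = $2961.13 − $778.94 = $2182.19

$2182.19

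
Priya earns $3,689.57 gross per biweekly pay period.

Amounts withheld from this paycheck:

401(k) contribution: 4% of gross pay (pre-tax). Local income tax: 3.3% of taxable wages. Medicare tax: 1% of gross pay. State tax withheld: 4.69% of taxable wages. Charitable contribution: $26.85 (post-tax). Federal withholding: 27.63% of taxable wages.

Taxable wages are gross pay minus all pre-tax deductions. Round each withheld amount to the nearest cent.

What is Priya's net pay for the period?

$2,216.58

401(k) contribution: $3,689.57 × 0.04 = $147.58
Taxable wages = $3,689.57 − $147.58 = $3,541.99
State tax withheld: $3,541.99 × 0.0469 = $166.12
Local income tax: $3,541.99 × 0.033 = $116.89
Federal withholding: $3,541.99 × 0.2763 = $978.65
Medicare tax: $3,689.57 × 0.01 = $36.90
Charitable contribution: $26.85
Total deductions = $147.58 + $166.12 + $116.89 + $978.65 + $36.90 + $26.85 = $1,472.99
Net pay = $3,689.57 − $1,472.99 = $2,216.58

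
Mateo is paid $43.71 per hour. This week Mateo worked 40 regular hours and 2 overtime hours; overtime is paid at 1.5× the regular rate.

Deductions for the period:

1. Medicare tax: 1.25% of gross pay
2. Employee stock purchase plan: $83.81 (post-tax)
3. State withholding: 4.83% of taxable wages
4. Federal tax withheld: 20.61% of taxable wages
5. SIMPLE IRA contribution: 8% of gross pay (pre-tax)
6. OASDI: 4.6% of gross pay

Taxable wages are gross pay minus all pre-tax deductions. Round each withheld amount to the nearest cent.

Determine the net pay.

Regular pay: 40 × $43.71 = $1748.40
Overtime pay: 2 × $43.71 × 1.5 = $131.13
Gross pay = $1748.40 + $131.13 = $1879.53
SIMPLE IRA contribution: $1879.53 × 0.08 = $150.36
Taxable wages = $1879.53 − $150.36 = $1729.17
Federal tax withheld: $1729.17 × 0.2061 = $356.38
State withholding: $1729.17 × 0.0483 = $83.52
OASDI: $1879.53 × 0.046 = $86.46
Medicare tax: $1879.53 × 0.0125 = $23.49
Employee stock purchase plan: $83.81
Total deductions = $150.36 + $356.38 + $83.52 + $86.46 + $23.49 + $83.81 = $784.02
Net pay = $1879.53 − $784.02 = $1095.51

$1095.51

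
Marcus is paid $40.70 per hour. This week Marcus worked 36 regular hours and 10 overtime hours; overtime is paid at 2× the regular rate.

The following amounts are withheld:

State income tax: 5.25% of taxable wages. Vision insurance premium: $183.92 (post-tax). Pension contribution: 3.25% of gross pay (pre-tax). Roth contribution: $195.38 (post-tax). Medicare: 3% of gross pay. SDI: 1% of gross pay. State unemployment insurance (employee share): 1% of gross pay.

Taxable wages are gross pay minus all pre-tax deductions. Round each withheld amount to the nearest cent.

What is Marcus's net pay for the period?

$1596.10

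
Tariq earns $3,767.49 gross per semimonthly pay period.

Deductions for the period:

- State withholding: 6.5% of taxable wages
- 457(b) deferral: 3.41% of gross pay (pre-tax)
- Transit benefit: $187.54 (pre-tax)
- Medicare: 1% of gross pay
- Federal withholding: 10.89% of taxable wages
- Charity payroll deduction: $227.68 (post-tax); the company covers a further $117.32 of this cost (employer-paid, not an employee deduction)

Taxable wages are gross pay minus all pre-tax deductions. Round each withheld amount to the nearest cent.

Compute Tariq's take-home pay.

Transit benefit: $187.54
457(b) deferral: $3,767.49 × 0.0341 = $128.47
Pre-tax total = $187.54 + $128.47 = $316.01
Taxable wages = $3,767.49 − $316.01 = $3,451.48
Federal withholding: $3,451.48 × 0.1089 = $375.87
State withholding: $3,451.48 × 0.065 = $224.35
Medicare: $3,767.49 × 0.01 = $37.67
Charity payroll deduction: $227.68
(Employer's $117.32 toward charity payroll deduction is not withheld from the employee.)
Total deductions = $187.54 + $128.47 + $375.87 + $224.35 + $37.67 + $227.68 = $1,181.58
Net pay = $3,767.49 − $1,181.58 = $2,585.91

$2,585.91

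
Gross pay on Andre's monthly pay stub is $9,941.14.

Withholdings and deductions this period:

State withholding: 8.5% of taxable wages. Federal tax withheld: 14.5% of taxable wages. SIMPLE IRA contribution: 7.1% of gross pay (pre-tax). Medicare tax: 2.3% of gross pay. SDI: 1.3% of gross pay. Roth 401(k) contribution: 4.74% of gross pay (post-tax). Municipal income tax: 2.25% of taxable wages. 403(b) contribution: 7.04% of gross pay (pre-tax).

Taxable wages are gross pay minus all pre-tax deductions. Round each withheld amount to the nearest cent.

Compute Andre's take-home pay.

$5,551.17

SIMPLE IRA contribution: $9,941.14 × 0.071 = $705.82
403(b) contribution: $9,941.14 × 0.0704 = $699.86
Pre-tax total = $705.82 + $699.86 = $1,405.68
Taxable wages = $9,941.14 − $1,405.68 = $8,535.46
State withholding: $8,535.46 × 0.085 = $725.51
Federal tax withheld: $8,535.46 × 0.145 = $1,237.64
Municipal income tax: $8,535.46 × 0.0225 = $192.05
SDI: $9,941.14 × 0.013 = $129.23
Medicare tax: $9,941.14 × 0.023 = $228.65
Roth 401(k) contribution: $9,941.14 × 0.0474 = $471.21
Total deductions = $705.82 + $699.86 + $725.51 + $1,237.64 + $192.05 + $129.23 + $228.65 + $471.21 = $4,389.97
Net pay = $9,941.14 − $4,389.97 = $5,551.17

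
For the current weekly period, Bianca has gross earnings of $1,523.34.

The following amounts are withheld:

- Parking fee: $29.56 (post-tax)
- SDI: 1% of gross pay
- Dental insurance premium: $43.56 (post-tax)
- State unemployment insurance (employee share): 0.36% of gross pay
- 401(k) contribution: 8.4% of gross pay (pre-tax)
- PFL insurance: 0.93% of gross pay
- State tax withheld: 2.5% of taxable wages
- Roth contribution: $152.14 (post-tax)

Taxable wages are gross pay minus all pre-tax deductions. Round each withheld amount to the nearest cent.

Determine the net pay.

401(k) contribution: $1,523.34 × 0.084 = $127.96
Taxable wages = $1,523.34 − $127.96 = $1,395.38
State tax withheld: $1,395.38 × 0.025 = $34.88
PFL insurance: $1,523.34 × 0.0093 = $14.17
SDI: $1,523.34 × 0.01 = $15.23
State unemployment insurance (employee share): $1,523.34 × 0.0036 = $5.48
Parking fee: $29.56
Roth contribution: $152.14
Dental insurance premium: $43.56
Total deductions = $127.96 + $34.88 + $14.17 + $15.23 + $5.48 + $29.56 + $152.14 + $43.56 = $422.98
Net pay = $1,523.34 − $422.98 = $1,100.36

$1,100.36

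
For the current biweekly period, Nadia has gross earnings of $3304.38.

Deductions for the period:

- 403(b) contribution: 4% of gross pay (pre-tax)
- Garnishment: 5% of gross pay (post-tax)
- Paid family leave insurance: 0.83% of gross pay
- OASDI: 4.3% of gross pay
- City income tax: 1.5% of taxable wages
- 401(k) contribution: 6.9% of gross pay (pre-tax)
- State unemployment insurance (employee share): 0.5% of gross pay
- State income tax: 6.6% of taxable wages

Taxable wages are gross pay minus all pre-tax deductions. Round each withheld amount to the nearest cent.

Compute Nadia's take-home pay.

401(k) contribution: $3304.38 × 0.069 = $228.00
403(b) contribution: $3304.38 × 0.04 = $132.18
Pre-tax total = $228.00 + $132.18 = $360.18
Taxable wages = $3304.38 − $360.18 = $2944.20
City income tax: $2944.20 × 0.015 = $44.16
State income tax: $2944.20 × 0.066 = $194.32
Paid family leave insurance: $3304.38 × 0.0083 = $27.43
OASDI: $3304.38 × 0.043 = $142.09
State unemployment insurance (employee share): $3304.38 × 0.005 = $16.52
Garnishment: $3304.38 × 0.05 = $165.22
Total deductions = $228.00 + $132.18 + $44.16 + $194.32 + $27.43 + $142.09 + $16.52 + $165.22 = $949.92
Net pay = $3304.38 − $949.92 = $2354.46

$2354.46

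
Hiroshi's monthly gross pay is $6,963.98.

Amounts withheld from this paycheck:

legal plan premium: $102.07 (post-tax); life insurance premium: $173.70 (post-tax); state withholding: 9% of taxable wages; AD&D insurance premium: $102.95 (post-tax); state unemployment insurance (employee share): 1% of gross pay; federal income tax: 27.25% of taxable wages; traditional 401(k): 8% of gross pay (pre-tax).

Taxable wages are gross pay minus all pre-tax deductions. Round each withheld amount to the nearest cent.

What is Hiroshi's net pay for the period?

Traditional 401(k): $6,963.98 × 0.08 = $557.12
Taxable wages = $6,963.98 − $557.12 = $6,406.86
Federal income tax: $6,406.86 × 0.2725 = $1,745.87
State withholding: $6,406.86 × 0.09 = $576.62
State unemployment insurance (employee share): $6,963.98 × 0.01 = $69.64
Life insurance premium: $173.70
AD&D insurance premium: $102.95
Legal plan premium: $102.07
Total deductions = $557.12 + $1,745.87 + $576.62 + $69.64 + $173.70 + $102.95 + $102.07 = $3,327.97
Net pay = $6,963.98 − $3,327.97 = $3,636.01

$3,636.01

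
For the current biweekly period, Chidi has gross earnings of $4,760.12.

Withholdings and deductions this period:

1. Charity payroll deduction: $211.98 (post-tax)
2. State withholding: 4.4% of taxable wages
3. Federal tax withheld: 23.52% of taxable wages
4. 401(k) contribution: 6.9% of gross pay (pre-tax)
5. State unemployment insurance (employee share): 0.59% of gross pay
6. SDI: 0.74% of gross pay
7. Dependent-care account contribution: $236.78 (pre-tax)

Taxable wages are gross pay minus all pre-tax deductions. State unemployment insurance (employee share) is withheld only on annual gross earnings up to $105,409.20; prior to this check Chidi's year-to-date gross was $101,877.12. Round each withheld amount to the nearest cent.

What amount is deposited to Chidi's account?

401(k) contribution: $4,760.12 × 0.069 = $328.45
Dependent-care account contribution: $236.78
Pre-tax total = $328.45 + $236.78 = $565.23
Taxable wages = $4,760.12 − $565.23 = $4,194.89
Federal tax withheld: $4,194.89 × 0.2352 = $986.64
State withholding: $4,194.89 × 0.044 = $184.58
State unemployment insurance (employee share): only $105,409.20 − $101,877.12 = $3,532.08 of this check is subject → $3,532.08 × 0.0059 = $20.84
SDI: $4,760.12 × 0.0074 = $35.22
Charity payroll deduction: $211.98
Total deductions = $328.45 + $236.78 + $986.64 + $184.58 + $20.84 + $35.22 + $211.98 = $2,004.49
Net pay = $4,760.12 − $2,004.49 = $2,755.63

$2,755.63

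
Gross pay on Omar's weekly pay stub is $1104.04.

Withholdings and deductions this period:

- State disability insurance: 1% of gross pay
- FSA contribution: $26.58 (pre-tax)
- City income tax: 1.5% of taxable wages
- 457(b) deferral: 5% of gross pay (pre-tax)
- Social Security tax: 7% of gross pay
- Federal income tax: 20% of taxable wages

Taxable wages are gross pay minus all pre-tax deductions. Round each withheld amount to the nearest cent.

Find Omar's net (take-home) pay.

$714.16

FSA contribution: $26.58
457(b) deferral: $1104.04 × 0.05 = $55.20
Pre-tax total = $26.58 + $55.20 = $81.78
Taxable wages = $1104.04 − $81.78 = $1022.26
City income tax: $1022.26 × 0.015 = $15.33
Federal income tax: $1022.26 × 0.2 = $204.45
State disability insurance: $1104.04 × 0.01 = $11.04
Social Security tax: $1104.04 × 0.07 = $77.28
Total deductions = $26.58 + $55.20 + $15.33 + $204.45 + $11.04 + $77.28 = $389.88
Net pay = $1104.04 − $389.88 = $714.16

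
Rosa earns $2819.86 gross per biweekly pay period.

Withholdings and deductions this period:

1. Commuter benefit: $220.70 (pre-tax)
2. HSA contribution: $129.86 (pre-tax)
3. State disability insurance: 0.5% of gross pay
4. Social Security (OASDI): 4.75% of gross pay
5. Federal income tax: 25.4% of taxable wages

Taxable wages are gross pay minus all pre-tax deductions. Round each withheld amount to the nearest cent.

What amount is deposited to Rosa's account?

$1694.06

Commuter benefit: $220.70
HSA contribution: $129.86
Pre-tax total = $220.70 + $129.86 = $350.56
Taxable wages = $2819.86 − $350.56 = $2469.30
Federal income tax: $2469.30 × 0.254 = $627.20
State disability insurance: $2819.86 × 0.005 = $14.10
Social Security (OASDI): $2819.86 × 0.0475 = $133.94
Total deductions = $220.70 + $129.86 + $627.20 + $14.10 + $133.94 = $1125.80
Net pay = $2819.86 − $1125.80 = $1694.06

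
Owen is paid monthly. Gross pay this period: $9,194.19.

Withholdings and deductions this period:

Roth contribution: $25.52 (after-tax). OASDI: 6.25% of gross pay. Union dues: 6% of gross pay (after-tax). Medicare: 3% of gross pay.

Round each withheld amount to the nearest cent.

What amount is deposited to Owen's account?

OASDI: $9,194.19 × 0.0625 = $574.64
Medicare: $9,194.19 × 0.03 = $275.83
Union dues: $9,194.19 × 0.06 = $551.65
Roth contribution: $25.52
Total deductions = $574.64 + $275.83 + $551.65 + $25.52 = $1,427.64
Net pay = $9,194.19 − $1,427.64 = $7,766.55

$7,766.55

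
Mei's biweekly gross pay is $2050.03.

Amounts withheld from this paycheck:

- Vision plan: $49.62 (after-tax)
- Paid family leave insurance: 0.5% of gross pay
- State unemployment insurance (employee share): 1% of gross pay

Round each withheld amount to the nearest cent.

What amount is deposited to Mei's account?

$1969.66

State unemployment insurance (employee share): $2050.03 × 0.01 = $20.50
Paid family leave insurance: $2050.03 × 0.005 = $10.25
Vision plan: $49.62
Total deductions = $20.50 + $10.25 + $49.62 = $80.37
Net pay = $2050.03 − $80.37 = $1969.66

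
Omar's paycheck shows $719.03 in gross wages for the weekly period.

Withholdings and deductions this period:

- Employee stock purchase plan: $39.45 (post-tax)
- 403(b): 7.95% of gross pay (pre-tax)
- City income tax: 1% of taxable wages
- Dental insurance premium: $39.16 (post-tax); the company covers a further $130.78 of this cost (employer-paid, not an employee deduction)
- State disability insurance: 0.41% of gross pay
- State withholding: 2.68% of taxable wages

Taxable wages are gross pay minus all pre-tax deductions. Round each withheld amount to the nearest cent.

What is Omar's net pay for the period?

$555.95

403(b): $719.03 × 0.0795 = $57.16
Taxable wages = $719.03 − $57.16 = $661.87
City income tax: $661.87 × 0.01 = $6.62
State withholding: $661.87 × 0.0268 = $17.74
State disability insurance: $719.03 × 0.0041 = $2.95
Dental insurance premium: $39.16
Employee stock purchase plan: $39.45
(Employer's $130.78 toward dental insurance premium is not withheld from the employee.)
Total deductions = $57.16 + $6.62 + $17.74 + $2.95 + $39.16 + $39.45 = $163.08
Net pay = $719.03 − $163.08 = $555.95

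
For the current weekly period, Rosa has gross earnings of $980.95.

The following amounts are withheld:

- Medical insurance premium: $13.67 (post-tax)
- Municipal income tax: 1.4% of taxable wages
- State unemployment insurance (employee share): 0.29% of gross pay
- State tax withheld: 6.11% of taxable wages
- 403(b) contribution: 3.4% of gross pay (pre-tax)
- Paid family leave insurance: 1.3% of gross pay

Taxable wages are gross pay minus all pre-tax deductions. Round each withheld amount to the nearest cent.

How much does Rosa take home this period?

403(b) contribution: $980.95 × 0.034 = $33.35
Taxable wages = $980.95 − $33.35 = $947.60
Municipal income tax: $947.60 × 0.014 = $13.27
State tax withheld: $947.60 × 0.0611 = $57.90
Paid family leave insurance: $980.95 × 0.013 = $12.75
State unemployment insurance (employee share): $980.95 × 0.0029 = $2.84
Medical insurance premium: $13.67
Total deductions = $33.35 + $13.27 + $57.90 + $12.75 + $2.84 + $13.67 = $133.78
Net pay = $980.95 − $133.78 = $847.17

$847.17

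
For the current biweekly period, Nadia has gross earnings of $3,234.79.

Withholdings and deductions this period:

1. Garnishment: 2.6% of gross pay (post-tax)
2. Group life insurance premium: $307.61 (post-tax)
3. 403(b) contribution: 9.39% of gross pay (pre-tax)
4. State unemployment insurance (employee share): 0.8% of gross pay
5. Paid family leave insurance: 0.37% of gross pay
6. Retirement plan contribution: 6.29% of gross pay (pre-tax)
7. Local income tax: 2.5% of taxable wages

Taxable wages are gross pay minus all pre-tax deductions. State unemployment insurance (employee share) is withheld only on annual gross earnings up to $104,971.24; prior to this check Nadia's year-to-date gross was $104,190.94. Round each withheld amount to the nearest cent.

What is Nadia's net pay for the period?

$2,249.46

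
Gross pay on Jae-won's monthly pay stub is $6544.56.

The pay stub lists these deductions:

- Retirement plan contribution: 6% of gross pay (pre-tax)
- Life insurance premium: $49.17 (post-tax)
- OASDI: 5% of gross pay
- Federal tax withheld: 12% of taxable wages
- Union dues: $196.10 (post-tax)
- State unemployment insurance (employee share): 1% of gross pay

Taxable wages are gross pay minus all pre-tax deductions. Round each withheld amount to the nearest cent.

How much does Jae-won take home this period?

$4775.71

Retirement plan contribution: $6544.56 × 0.06 = $392.67
Taxable wages = $6544.56 − $392.67 = $6151.89
Federal tax withheld: $6151.89 × 0.12 = $738.23
OASDI: $6544.56 × 0.05 = $327.23
State unemployment insurance (employee share): $6544.56 × 0.01 = $65.45
Union dues: $196.10
Life insurance premium: $49.17
Total deductions = $392.67 + $738.23 + $327.23 + $65.45 + $196.10 + $49.17 = $1768.85
Net pay = $6544.56 − $1768.85 = $4775.71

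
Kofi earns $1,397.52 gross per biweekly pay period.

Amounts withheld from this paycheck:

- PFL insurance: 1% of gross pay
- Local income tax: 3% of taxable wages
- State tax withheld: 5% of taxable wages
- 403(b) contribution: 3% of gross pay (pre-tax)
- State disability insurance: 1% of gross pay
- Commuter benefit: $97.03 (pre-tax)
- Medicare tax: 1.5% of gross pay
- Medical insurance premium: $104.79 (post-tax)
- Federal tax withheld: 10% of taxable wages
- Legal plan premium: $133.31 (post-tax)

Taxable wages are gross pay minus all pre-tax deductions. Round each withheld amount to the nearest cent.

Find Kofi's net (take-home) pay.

Commuter benefit: $97.03
403(b) contribution: $1,397.52 × 0.03 = $41.93
Pre-tax total = $97.03 + $41.93 = $138.96
Taxable wages = $1,397.52 − $138.96 = $1,258.56
Local income tax: $1,258.56 × 0.03 = $37.76
State tax withheld: $1,258.56 × 0.05 = $62.93
Federal tax withheld: $1,258.56 × 0.1 = $125.86
PFL insurance: $1,397.52 × 0.01 = $13.98
State disability insurance: $1,397.52 × 0.01 = $13.98
Medicare tax: $1,397.52 × 0.015 = $20.96
Medical insurance premium: $104.79
Legal plan premium: $133.31
Total deductions = $97.03 + $41.93 + $37.76 + $62.93 + $125.86 + $13.98 + $13.98 + $20.96 + $104.79 + $133.31 = $652.53
Net pay = $1,397.52 − $652.53 = $744.99

$744.99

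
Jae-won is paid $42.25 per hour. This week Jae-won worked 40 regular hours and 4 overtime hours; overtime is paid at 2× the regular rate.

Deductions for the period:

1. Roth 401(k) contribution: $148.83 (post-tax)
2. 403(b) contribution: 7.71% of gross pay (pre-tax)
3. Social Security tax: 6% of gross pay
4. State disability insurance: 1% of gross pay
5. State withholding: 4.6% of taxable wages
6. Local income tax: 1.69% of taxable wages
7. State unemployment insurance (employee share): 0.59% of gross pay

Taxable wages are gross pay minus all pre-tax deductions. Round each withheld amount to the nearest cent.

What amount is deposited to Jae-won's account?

$1,451.15

Regular pay: 40 × $42.25 = $1,690.00
Overtime pay: 4 × $42.25 × 2 = $338.00
Gross pay = $1,690.00 + $338.00 = $2,028.00
403(b) contribution: $2,028.00 × 0.0771 = $156.36
Taxable wages = $2,028.00 − $156.36 = $1,871.64
State withholding: $1,871.64 × 0.046 = $86.10
Local income tax: $1,871.64 × 0.0169 = $31.63
State unemployment insurance (employee share): $2,028.00 × 0.0059 = $11.97
State disability insurance: $2,028.00 × 0.01 = $20.28
Social Security tax: $2,028.00 × 0.06 = $121.68
Roth 401(k) contribution: $148.83
Total deductions = $156.36 + $86.10 + $31.63 + $11.97 + $20.28 + $121.68 + $148.83 = $576.85
Net pay = $2,028.00 − $576.85 = $1,451.15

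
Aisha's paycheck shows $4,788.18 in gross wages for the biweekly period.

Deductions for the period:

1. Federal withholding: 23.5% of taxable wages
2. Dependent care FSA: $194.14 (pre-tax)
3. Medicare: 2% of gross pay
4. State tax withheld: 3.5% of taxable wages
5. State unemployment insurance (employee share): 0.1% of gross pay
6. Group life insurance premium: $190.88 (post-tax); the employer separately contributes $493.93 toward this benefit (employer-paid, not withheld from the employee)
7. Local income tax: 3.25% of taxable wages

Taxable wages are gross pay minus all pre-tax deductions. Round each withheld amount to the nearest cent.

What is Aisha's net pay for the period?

$2,912.91

Dependent care FSA: $194.14
Taxable wages = $4,788.18 − $194.14 = $4,594.04
Local income tax: $4,594.04 × 0.0325 = $149.31
Federal withholding: $4,594.04 × 0.235 = $1,079.60
State tax withheld: $4,594.04 × 0.035 = $160.79
State unemployment insurance (employee share): $4,788.18 × 0.001 = $4.79
Medicare: $4,788.18 × 0.02 = $95.76
Group life insurance premium: $190.88
(Employer's $493.93 toward group life insurance premium is not withheld from the employee.)
Total deductions = $194.14 + $149.31 + $1,079.60 + $160.79 + $4.79 + $95.76 + $190.88 = $1,875.27
Net pay = $4,788.18 − $1,875.27 = $2,912.91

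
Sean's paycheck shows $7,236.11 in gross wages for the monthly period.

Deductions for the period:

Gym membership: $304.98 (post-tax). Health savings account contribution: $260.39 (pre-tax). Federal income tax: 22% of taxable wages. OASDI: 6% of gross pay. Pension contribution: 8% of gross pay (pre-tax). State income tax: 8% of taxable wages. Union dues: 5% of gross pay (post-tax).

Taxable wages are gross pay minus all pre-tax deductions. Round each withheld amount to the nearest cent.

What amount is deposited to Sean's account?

Pension contribution: $7,236.11 × 0.08 = $578.89
Health savings account contribution: $260.39
Pre-tax total = $578.89 + $260.39 = $839.28
Taxable wages = $7,236.11 − $839.28 = $6,396.83
Federal income tax: $6,396.83 × 0.22 = $1,407.30
State income tax: $6,396.83 × 0.08 = $511.75
OASDI: $7,236.11 × 0.06 = $434.17
Gym membership: $304.98
Union dues: $7,236.11 × 0.05 = $361.81
Total deductions = $578.89 + $260.39 + $1,407.30 + $511.75 + $434.17 + $304.98 + $361.81 = $3,859.29
Net pay = $7,236.11 − $3,859.29 = $3,376.82

$3,376.82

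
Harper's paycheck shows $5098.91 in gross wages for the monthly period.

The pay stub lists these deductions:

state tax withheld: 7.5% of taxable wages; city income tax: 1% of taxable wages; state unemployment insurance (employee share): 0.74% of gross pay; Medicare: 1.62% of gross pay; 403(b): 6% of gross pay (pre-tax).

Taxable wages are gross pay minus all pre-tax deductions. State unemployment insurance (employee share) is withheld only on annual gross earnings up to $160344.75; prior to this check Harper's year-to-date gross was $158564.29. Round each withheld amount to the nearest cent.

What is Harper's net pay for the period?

$4289.80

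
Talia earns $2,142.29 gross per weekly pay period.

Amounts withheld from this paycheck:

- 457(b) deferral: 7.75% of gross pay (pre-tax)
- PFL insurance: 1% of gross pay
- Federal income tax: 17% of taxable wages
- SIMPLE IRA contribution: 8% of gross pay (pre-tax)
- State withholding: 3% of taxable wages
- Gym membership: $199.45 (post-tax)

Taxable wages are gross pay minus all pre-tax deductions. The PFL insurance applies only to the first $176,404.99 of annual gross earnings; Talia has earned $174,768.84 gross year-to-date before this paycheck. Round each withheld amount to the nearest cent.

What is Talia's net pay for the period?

$1,228.09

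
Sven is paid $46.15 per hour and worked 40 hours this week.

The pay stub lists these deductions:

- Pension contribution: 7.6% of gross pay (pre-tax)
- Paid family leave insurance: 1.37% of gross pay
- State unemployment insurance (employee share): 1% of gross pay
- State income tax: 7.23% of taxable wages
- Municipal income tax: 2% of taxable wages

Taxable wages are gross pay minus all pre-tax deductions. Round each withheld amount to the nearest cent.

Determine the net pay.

Gross pay: 40 × $46.15 = $1,846.00
Pension contribution: $1,846.00 × 0.076 = $140.30
Taxable wages = $1,846.00 − $140.30 = $1,705.70
Municipal income tax: $1,705.70 × 0.02 = $34.11
State income tax: $1,705.70 × 0.0723 = $123.32
State unemployment insurance (employee share): $1,846.00 × 0.01 = $18.46
Paid family leave insurance: $1,846.00 × 0.0137 = $25.29
Total deductions = $140.30 + $34.11 + $123.32 + $18.46 + $25.29 = $341.48
Net pay = $1,846.00 − $341.48 = $1,504.52

$1,504.52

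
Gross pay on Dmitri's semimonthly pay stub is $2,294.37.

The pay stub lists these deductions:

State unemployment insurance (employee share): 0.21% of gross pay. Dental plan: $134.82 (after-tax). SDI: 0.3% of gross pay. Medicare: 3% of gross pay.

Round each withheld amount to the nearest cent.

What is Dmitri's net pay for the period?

State unemployment insurance (employee share): $2,294.37 × 0.0021 = $4.82
SDI: $2,294.37 × 0.003 = $6.88
Medicare: $2,294.37 × 0.03 = $68.83
Dental plan: $134.82
Total deductions = $4.82 + $6.88 + $68.83 + $134.82 = $215.35
Net pay = $2,294.37 − $215.35 = $2,079.02

$2,079.02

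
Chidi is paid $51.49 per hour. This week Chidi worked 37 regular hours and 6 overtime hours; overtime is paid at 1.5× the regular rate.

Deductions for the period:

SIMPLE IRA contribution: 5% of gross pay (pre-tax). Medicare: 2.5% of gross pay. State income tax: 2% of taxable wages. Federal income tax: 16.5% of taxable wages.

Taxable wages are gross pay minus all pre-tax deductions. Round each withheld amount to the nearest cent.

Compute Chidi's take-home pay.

Regular pay: 37 × $51.49 = $1,905.13
Overtime pay: 6 × $51.49 × 1.5 = $463.41
Gross pay = $1,905.13 + $463.41 = $2,368.54
SIMPLE IRA contribution: $2,368.54 × 0.05 = $118.43
Taxable wages = $2,368.54 − $118.43 = $2,250.11
State income tax: $2,250.11 × 0.02 = $45.00
Federal income tax: $2,250.11 × 0.165 = $371.27
Medicare: $2,368.54 × 0.025 = $59.21
Total deductions = $118.43 + $45.00 + $371.27 + $59.21 = $593.91
Net pay = $2,368.54 − $593.91 = $1,774.63

$1,774.63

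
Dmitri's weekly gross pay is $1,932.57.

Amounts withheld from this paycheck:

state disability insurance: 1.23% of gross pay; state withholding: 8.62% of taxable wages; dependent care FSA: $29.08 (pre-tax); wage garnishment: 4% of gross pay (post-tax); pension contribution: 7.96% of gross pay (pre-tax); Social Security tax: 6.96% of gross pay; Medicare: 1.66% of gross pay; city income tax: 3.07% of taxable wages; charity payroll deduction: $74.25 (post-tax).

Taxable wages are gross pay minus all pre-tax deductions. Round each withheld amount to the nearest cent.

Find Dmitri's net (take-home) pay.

$1,203.22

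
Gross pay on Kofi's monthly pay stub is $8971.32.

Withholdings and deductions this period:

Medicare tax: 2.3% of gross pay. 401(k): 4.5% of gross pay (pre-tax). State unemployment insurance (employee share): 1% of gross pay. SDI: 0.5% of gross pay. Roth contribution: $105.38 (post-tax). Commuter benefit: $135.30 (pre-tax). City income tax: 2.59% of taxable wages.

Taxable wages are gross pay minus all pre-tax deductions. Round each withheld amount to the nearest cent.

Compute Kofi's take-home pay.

401(k): $8971.32 × 0.045 = $403.71
Commuter benefit: $135.30
Pre-tax total = $403.71 + $135.30 = $539.01
Taxable wages = $8971.32 − $539.01 = $8432.31
City income tax: $8432.31 × 0.0259 = $218.40
State unemployment insurance (employee share): $8971.32 × 0.01 = $89.71
SDI: $8971.32 × 0.005 = $44.86
Medicare tax: $8971.32 × 0.023 = $206.34
Roth contribution: $105.38
Total deductions = $403.71 + $135.30 + $218.40 + $89.71 + $44.86 + $206.34 + $105.38 = $1203.70
Net pay = $8971.32 − $1203.70 = $7767.62

$7767.62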